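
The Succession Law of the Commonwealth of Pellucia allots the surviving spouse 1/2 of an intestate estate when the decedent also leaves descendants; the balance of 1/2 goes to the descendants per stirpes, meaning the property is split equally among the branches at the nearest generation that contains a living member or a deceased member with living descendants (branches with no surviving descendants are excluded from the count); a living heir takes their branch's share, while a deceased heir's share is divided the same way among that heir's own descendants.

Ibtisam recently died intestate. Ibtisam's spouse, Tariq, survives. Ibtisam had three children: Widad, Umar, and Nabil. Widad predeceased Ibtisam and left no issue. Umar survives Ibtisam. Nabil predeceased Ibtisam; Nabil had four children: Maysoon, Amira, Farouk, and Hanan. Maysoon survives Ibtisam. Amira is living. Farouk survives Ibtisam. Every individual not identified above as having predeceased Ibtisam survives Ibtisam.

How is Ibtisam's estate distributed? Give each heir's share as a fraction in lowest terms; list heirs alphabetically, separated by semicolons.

Amira 1/16; Farouk 1/16; Hanan 1/16; Maysoon 1/16; Tariq 1/2; Umar 1/4

Tariq, as surviving spouse, takes 1/2.
The remaining 1/2 passes to Ibtisam's descendants per stirpes.
Widad left no surviving issue, so that branch lapses and is disregarded.
The 1/2 is divided into 2 equal shares of 1/4 among Umar, Nabil.
Umar is living and takes 1/4.
Nabil predeceased; the 1/4 allotted to Nabil's branch passes to Nabil's issue by representation.
The 1/4 is divided into 4 equal shares of 1/16 among Maysoon, Amira, Farouk, Hanan.
Maysoon is living and takes 1/16.
Amira is living and takes 1/16.
Farouk is living and takes 1/16.
Hanan is living and takes 1/16.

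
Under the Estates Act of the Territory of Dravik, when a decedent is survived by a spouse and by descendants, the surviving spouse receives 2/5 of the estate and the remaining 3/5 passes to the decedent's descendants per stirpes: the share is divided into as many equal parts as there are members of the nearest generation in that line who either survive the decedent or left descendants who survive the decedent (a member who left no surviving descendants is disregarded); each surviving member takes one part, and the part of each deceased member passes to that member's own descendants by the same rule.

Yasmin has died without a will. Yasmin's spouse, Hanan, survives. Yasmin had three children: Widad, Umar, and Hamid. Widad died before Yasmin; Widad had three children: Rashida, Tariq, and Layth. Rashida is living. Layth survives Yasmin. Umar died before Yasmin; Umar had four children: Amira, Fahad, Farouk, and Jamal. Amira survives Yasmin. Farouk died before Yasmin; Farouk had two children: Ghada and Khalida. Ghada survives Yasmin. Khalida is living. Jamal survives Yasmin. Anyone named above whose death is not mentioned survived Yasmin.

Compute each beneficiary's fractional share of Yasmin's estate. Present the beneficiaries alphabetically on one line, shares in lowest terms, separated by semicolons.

Amira 1/20; Fahad 1/20; Ghada 1/40; Hamid 1/5; Hanan 2/5; Jamal 1/20; Khalida 1/40; Layth 1/15; Rashida 1/15; Tariq 1/15

Hanan, as surviving spouse, takes 2/5.
The remaining 3/5 passes to Yasmin's descendants per stirpes.
The 3/5 is divided into 3 equal shares of 1/5 among Widad, Umar, Hamid.
Widad predeceased; the 1/5 allotted to Widad's branch passes to Widad's issue by representation.
The 1/5 is divided into 3 equal shares of 1/15 among Rashida, Tariq, Layth.
Rashida is living and takes 1/15.
Tariq is living and takes 1/15.
Layth is living and takes 1/15.
Umar predeceased; the 1/5 allotted to Umar's branch passes to Umar's issue by representation.
The 1/5 is divided into 4 equal shares of 1/20 among Amira, Fahad, Farouk, Jamal.
Amira is living and takes 1/20.
Fahad is living and takes 1/20.
Farouk predeceased; the 1/20 allotted to Farouk's branch passes to Farouk's issue by representation.
The 1/20 is divided into 2 equal shares of 1/40 among Ghada, Khalida.
Ghada is living and takes 1/40.
Khalida is living and takes 1/40.
Jamal is living and takes 1/20.
Hamid is living and takes 1/5.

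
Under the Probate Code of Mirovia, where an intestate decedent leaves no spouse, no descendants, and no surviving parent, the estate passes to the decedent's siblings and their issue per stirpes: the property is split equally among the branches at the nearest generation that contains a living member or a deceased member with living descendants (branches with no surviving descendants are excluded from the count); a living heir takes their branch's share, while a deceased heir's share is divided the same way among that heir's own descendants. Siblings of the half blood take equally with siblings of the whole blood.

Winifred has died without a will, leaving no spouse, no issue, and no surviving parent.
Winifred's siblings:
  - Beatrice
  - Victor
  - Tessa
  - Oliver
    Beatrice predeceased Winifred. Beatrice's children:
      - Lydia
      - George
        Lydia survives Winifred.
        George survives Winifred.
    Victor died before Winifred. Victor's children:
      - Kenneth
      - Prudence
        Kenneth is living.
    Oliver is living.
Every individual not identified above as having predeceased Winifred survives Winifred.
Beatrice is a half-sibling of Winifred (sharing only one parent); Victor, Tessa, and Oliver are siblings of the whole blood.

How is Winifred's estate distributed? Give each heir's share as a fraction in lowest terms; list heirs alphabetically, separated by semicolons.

George 1/8; Kenneth 1/8; Lydia 1/8; Oliver 1/4; Prudence 1/8; Tessa 1/4

No spouse, descendants, or parent survives, so the estate passes to Winifred's siblings per stirpes.
Half-blood and whole-blood siblings take equally under the stated rule.
The estate is divided into 4 equal shares of 1/4 among Beatrice, Victor, Tessa, Oliver.
Beatrice predeceased; the 1/4 allotted to Beatrice's branch passes to Beatrice's issue by representation.
The 1/4 is divided into 2 equal shares of 1/8 among Lydia, George.
Lydia is living and takes 1/8.
George is living and takes 1/8.
Victor predeceased; the 1/4 allotted to Victor's branch passes to Victor's issue by representation.
The 1/4 is divided into 2 equal shares of 1/8 among Kenneth, Prudence.
Kenneth is living and takes 1/8.
Prudence is living and takes 1/8.
Tessa is living and takes 1/4.
Oliver is living and takes 1/4.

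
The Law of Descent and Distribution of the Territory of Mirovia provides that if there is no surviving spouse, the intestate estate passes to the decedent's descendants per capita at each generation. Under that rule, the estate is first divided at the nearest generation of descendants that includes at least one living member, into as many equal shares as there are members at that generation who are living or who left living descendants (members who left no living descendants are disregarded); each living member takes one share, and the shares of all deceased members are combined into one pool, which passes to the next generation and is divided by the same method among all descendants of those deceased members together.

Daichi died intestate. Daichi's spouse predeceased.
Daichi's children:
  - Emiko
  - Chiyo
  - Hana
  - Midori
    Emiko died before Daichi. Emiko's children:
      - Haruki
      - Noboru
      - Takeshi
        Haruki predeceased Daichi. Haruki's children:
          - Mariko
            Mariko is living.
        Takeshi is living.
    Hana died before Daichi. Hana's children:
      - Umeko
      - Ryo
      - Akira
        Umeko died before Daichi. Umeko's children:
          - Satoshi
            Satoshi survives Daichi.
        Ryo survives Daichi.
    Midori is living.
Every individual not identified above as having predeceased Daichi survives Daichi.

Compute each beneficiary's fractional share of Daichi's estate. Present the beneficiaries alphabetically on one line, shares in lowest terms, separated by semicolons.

Akira 1/12; Chiyo 1/4; Mariko 1/12; Midori 1/4; Noboru 1/12; Ryo 1/12; Satoshi 1/12; Takeshi 1/12

There is no surviving spouse, so the entire estate passes to Daichi's descendants per capita at each generation.
At generation 1 (Emiko, Chiyo, Hana, Midori) there are 4 shares of (1)/4 = 1/4 each.
Living: Chiyo and Midori — each takes 1/4.
Deceased: Emiko and Hana. Their combined 1/2 is pooled and carried to generation 2.
At generation 2 (Haruki, Noboru, Takeshi, Umeko, Ryo, Akira) there are 6 shares of (1/2)/6 = 1/12 each.
Living: Noboru, Takeshi, Ryo, and Akira — each takes 1/12.
Deceased: Haruki and Umeko. Their combined 1/6 is pooled and carried to generation 3.
At generation 3 (Mariko, Satoshi) there are 2 shares of (1/6)/2 = 1/12 each.
Living: Mariko and Satoshi — each takes 1/12.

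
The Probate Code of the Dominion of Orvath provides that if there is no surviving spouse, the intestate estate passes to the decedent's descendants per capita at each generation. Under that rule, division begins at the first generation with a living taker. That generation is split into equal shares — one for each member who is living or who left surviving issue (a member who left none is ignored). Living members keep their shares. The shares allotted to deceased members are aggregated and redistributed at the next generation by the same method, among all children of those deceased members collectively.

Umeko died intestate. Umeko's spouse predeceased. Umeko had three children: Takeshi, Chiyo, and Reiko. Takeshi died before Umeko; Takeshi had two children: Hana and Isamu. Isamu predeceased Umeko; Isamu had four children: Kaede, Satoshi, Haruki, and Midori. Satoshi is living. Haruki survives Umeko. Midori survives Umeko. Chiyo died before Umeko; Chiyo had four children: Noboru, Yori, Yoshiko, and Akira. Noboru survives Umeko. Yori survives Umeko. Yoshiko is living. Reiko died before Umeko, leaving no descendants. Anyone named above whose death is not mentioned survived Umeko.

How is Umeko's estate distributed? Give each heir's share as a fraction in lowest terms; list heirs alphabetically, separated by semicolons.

There is no surviving spouse, so the entire estate passes to Umeko's descendants per capita at each generation.
No one at generation 1 (Takeshi, Chiyo) is living; moving to the next generation.
At generation 2 (Hana, Isamu, Noboru, Yori, Yoshiko, Akira) there are 6 shares of (1)/6 = 1/6 each.
Living: Hana, Noboru, Yori, Yoshiko, and Akira — each takes 1/6.
Deceased: Isamu. That 1/6 share is carried to generation 3.
At generation 3 (Kaede, Satoshi, Haruki, Midori) there are 4 shares of (1/6)/4 = 1/24 each.
Living: Kaede, Satoshi, Haruki, and Midori — each takes 1/24.

Akira 1/6; Hana 1/6; Haruki 1/24; Kaede 1/24; Midori 1/24; Noboru 1/6; Satoshi 1/24; Yori 1/6; Yoshiko 1/6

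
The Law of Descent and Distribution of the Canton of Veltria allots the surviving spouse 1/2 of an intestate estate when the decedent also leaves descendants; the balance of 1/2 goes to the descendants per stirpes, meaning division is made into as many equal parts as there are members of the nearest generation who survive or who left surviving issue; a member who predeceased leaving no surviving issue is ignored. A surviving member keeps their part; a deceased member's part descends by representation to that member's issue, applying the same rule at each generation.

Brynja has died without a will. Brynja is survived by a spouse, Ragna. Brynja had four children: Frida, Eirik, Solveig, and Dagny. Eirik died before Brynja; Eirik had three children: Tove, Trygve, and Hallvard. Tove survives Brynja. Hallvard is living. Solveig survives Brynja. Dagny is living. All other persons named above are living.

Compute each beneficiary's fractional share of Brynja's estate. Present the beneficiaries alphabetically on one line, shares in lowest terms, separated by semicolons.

Dagny 1/8; Frida 1/8; Hallvard 1/24; Ragna 1/2; Solveig 1/8; Tove 1/24; Trygve 1/24

Ragna, as surviving spouse, takes 1/2.
The remaining 1/2 passes to Brynja's descendants per stirpes.
The 1/2 is divided into 4 equal shares of 1/8 among Frida, Eirik, Solveig, Dagny.
Frida is living and takes 1/8.
Eirik predeceased; the 1/8 allotted to Eirik's branch passes to Eirik's issue by representation.
The 1/8 is divided into 3 equal shares of 1/24 among Tove, Trygve, Hallvard.
Tove is living and takes 1/24.
Trygve is living and takes 1/24.
Hallvard is living and takes 1/24.
Solveig is living and takes 1/8.
Dagny is living and takes 1/8.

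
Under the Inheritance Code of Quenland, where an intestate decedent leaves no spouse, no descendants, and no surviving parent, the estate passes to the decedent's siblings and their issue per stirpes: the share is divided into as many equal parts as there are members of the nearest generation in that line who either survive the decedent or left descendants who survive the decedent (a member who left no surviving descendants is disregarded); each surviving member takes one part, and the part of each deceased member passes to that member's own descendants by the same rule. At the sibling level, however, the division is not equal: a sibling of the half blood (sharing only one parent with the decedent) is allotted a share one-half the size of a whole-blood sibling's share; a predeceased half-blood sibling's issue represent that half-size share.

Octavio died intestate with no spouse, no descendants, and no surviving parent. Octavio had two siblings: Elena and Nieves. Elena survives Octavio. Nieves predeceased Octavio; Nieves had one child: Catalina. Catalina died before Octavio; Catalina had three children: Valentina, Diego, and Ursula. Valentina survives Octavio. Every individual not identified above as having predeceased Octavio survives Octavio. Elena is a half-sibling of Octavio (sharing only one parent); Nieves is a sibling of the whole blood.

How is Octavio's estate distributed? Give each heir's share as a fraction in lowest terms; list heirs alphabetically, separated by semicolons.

No spouse, descendants, or parent survives, so the estate passes to Octavio's siblings per stirpes.
Half-blood siblings count for one-half the weight of whole-blood siblings at the initial division.
Dividing 1 in proportion to weights (total weight 3/2): Elena (weight 1/2) → 1/3; Nieves (weight 1) → 2/3.
Elena is living and takes 1/3.
Nieves predeceased; the 2/3 allotted to Nieves's branch passes to Nieves's issue by representation.
Catalina's line is the sole branch at this level, so the full 2/3 passes to Catalina's issue by representation.
The 2/3 is divided into 3 equal shares of 2/9 among Valentina, Diego, Ursula.
Valentina is living and takes 2/9.
Diego is living and takes 2/9.
Ursula is living and takes 2/9.

Diego 2/9; Elena 1/3; Ursula 2/9; Valentina 2/9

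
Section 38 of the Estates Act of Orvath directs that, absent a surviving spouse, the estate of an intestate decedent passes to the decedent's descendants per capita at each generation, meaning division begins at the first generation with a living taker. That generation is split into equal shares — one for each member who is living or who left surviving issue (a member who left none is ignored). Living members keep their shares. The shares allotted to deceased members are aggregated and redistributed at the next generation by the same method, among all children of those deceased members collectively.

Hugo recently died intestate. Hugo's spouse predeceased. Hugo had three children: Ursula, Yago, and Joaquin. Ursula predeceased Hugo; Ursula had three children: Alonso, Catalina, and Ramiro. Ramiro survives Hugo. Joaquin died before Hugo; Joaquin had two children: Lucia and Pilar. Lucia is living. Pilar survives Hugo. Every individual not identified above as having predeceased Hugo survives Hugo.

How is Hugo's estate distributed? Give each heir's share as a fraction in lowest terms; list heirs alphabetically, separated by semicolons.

Alonso 2/15; Catalina 2/15; Lucia 2/15; Pilar 2/15; Ramiro 2/15; Yago 1/3

There is no surviving spouse, so the entire estate passes to Hugo's descendants per capita at each generation.
At generation 1 (Ursula, Yago, Joaquin) there are 3 shares of (1)/3 = 1/3 each.
Living: Yago — each takes 1/3.
Deceased: Ursula and Joaquin. Their combined 2/3 is pooled and carried to generation 2.
At generation 2 (Alonso, Catalina, Ramiro, Lucia, Pilar) there are 5 shares of (2/3)/5 = 2/15 each.
Living: Alonso, Catalina, Ramiro, Lucia, and Pilar — each takes 2/15.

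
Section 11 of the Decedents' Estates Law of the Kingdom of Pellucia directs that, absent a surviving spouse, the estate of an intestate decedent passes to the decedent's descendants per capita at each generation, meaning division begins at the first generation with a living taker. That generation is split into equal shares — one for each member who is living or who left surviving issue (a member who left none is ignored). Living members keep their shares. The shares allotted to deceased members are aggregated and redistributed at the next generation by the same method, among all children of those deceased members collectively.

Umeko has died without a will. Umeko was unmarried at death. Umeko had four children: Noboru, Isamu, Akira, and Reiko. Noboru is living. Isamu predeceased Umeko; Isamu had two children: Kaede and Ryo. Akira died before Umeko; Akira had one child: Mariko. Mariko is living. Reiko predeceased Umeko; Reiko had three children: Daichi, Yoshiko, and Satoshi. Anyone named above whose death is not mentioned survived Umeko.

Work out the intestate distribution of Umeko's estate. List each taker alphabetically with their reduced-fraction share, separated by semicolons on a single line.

There is no surviving spouse, so the entire estate passes to Umeko's descendants per capita at each generation.
At generation 1 (Noboru, Isamu, Akira, Reiko) there are 4 shares of (1)/4 = 1/4 each.
Living: Noboru — each takes 1/4.
Deceased: Isamu, Akira, and Reiko. Their combined 3/4 is pooled and carried to generation 2.
At generation 2 (Kaede, Ryo, Mariko, Daichi, Yoshiko, Satoshi) there are 6 shares of (3/4)/6 = 1/8 each.
Living: Kaede, Ryo, Mariko, Daichi, Yoshiko, and Satoshi — each takes 1/8.

Daichi 1/8; Kaede 1/8; Mariko 1/8; Noboru 1/4; Ryo 1/8; Satoshi 1/8; Yoshiko 1/8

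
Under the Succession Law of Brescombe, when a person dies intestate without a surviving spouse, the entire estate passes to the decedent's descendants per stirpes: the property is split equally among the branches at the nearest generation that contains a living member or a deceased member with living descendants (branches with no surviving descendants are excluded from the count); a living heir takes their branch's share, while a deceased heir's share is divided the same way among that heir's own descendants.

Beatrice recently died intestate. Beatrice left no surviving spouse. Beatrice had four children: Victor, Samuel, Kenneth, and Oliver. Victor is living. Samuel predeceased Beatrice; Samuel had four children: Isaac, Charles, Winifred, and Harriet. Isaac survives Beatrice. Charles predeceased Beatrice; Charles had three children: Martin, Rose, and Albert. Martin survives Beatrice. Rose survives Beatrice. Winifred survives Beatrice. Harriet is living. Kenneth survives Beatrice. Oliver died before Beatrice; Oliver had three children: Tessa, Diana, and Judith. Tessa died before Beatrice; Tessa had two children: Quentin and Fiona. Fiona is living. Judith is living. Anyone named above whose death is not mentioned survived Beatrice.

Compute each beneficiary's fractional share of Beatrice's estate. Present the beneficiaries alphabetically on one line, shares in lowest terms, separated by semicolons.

Albert 1/48; Diana 1/12; Fiona 1/24; Harriet 1/16; Isaac 1/16; Judith 1/12; Kenneth 1/4; Martin 1/48; Quentin 1/24; Rose 1/48; Victor 1/4; Winifred 1/16

There is no surviving spouse, so the entire estate passes to Beatrice's descendants per stirpes.
The estate is divided into 4 equal shares of 1/4 among Victor, Samuel, Kenneth, Oliver.
Victor is living and takes 1/4.
Samuel predeceased; the 1/4 allotted to Samuel's branch passes to Samuel's issue by representation.
The 1/4 is divided into 4 equal shares of 1/16 among Isaac, Charles, Winifred, Harriet.
Isaac is living and takes 1/16.
Charles predeceased; the 1/16 allotted to Charles's branch passes to Charles's issue by representation.
The 1/16 is divided into 3 equal shares of 1/48 among Martin, Rose, Albert.
Martin is living and takes 1/48.
Rose is living and takes 1/48.
Albert is living and takes 1/48.
Winifred is living and takes 1/16.
Harriet is living and takes 1/16.
Kenneth is living and takes 1/4.
Oliver predeceased; the 1/4 allotted to Oliver's branch passes to Oliver's issue by representation.
The 1/4 is divided into 3 equal shares of 1/12 among Tessa, Diana, Judith.
Tessa predeceased; the 1/12 allotted to Tessa's branch passes to Tessa's issue by representation.
The 1/12 is divided into 2 equal shares of 1/24 among Quentin, Fiona.
Quentin is living and takes 1/24.
Fiona is living and takes 1/24.
Diana is living and takes 1/12.
Judith is living and takes 1/12.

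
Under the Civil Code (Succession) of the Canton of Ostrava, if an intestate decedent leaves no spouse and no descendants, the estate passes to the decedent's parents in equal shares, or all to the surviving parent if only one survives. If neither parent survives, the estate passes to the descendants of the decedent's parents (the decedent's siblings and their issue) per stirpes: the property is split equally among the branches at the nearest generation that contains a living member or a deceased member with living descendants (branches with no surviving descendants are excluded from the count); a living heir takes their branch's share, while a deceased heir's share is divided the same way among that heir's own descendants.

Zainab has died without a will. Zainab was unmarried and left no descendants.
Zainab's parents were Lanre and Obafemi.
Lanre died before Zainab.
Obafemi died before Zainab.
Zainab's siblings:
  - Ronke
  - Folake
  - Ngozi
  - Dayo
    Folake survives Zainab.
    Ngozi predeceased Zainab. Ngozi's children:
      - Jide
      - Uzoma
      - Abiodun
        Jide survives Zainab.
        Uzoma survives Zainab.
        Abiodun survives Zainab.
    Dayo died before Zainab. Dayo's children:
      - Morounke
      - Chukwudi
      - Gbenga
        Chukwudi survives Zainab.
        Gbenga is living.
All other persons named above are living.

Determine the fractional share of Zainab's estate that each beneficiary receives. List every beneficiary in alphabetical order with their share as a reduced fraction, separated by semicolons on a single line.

Abiodun 1/12; Chukwudi 1/12; Folake 1/4; Gbenga 1/12; Jide 1/12; Morounke 1/12; Ronke 1/4; Uzoma 1/12

Neither parent survives and there are no descendants, so the estate passes to Zainab's siblings and their issue per stirpes.
The estate is divided into 4 equal shares of 1/4 among Ronke, Folake, Ngozi, Dayo.
Ronke is living and takes 1/4.
Folake is living and takes 1/4.
Ngozi predeceased; the 1/4 allotted to Ngozi's branch passes to Ngozi's issue by representation.
The 1/4 is divided into 3 equal shares of 1/12 among Jide, Uzoma, Abiodun.
Jide is living and takes 1/12.
Uzoma is living and takes 1/12.
Abiodun is living and takes 1/12.
Dayo predeceased; the 1/4 allotted to Dayo's branch passes to Dayo's issue by representation.
The 1/4 is divided into 3 equal shares of 1/12 among Morounke, Chukwudi, Gbenga.
Morounke is living and takes 1/12.
Chukwudi is living and takes 1/12.
Gbenga is living and takes 1/12.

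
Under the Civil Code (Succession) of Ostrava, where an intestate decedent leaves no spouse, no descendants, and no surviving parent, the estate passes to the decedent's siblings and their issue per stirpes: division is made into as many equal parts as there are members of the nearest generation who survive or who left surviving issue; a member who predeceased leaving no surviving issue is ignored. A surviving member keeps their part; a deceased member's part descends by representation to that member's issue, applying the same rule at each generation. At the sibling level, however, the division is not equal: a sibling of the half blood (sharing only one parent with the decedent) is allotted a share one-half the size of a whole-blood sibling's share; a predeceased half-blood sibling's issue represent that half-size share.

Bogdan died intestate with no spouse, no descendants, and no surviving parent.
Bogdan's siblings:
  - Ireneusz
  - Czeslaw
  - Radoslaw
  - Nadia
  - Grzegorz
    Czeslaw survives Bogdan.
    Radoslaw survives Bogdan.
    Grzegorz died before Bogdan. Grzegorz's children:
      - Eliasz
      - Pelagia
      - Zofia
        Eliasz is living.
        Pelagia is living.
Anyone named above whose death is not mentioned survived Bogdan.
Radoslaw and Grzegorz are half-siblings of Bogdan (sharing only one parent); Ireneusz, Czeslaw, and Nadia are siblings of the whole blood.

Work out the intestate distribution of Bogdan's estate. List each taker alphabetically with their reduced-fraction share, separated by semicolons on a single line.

Czeslaw 1/4; Eliasz 1/24; Ireneusz 1/4; Nadia 1/4; Pelagia 1/24; Radoslaw 1/8; Zofia 1/24

No spouse, descendants, or parent survives, so the estate passes to Bogdan's siblings per stirpes.
Half-blood siblings count for one-half the weight of whole-blood siblings at the initial division.
Dividing 1 in proportion to weights (total weight 4): Ireneusz (weight 1) → 1/4; Czeslaw (weight 1) → 1/4; Radoslaw (weight 1/2) → 1/8; Nadia (weight 1) → 1/4; Grzegorz (weight 1/2) → 1/8.
Ireneusz is living and takes 1/4.
Czeslaw is living and takes 1/4.
Radoslaw is living and takes 1/8.
Nadia is living and takes 1/4.
Grzegorz predeceased; the 1/8 allotted to Grzegorz's branch passes to Grzegorz's issue by representation.
The 1/8 is divided into 3 equal shares of 1/24 among Eliasz, Pelagia, Zofia.
Eliasz is living and takes 1/24.
Pelagia is living and takes 1/24.
Zofia is living and takes 1/24.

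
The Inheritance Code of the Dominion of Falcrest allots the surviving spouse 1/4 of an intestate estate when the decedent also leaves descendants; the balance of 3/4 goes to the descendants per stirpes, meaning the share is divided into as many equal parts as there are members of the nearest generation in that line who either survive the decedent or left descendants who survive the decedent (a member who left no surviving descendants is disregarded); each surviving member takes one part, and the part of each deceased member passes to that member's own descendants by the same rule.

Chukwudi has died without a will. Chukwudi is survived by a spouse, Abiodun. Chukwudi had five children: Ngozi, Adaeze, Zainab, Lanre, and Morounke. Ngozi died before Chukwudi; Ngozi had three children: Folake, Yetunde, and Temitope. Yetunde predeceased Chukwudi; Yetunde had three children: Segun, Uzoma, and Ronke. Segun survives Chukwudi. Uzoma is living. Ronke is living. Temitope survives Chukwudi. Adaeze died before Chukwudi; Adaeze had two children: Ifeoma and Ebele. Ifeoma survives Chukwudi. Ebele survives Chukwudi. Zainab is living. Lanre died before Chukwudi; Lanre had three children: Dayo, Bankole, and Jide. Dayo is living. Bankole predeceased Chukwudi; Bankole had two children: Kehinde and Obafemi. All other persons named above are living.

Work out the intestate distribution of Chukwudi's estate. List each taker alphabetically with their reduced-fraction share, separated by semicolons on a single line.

Abiodun 1/4; Dayo 1/20; Ebele 3/40; Folake 1/20; Ifeoma 3/40; Jide 1/20; Kehinde 1/40; Morounke 3/20; Obafemi 1/40; Ronke 1/60; Segun 1/60; Temitope 1/20; Uzoma 1/60; Zainab 3/20

Abiodun, as surviving spouse, takes 1/4.
The remaining 3/4 passes to Chukwudi's descendants per stirpes.
The 3/4 is divided into 5 equal shares of 3/20 among Ngozi, Adaeze, Zainab, Lanre, Morounke.
Ngozi predeceased; the 3/20 allotted to Ngozi's branch passes to Ngozi's issue by representation.
The 3/20 is divided into 3 equal shares of 1/20 among Folake, Yetunde, Temitope.
Folake is living and takes 1/20.
Yetunde predeceased; the 1/20 allotted to Yetunde's branch passes to Yetunde's issue by representation.
The 1/20 is divided into 3 equal shares of 1/60 among Segun, Uzoma, Ronke.
Segun is living and takes 1/60.
Uzoma is living and takes 1/60.
Ronke is living and takes 1/60.
Temitope is living and takes 1/20.
Adaeze predeceased; the 3/20 allotted to Adaeze's branch passes to Adaeze's issue by representation.
The 3/20 is divided into 2 equal shares of 3/40 among Ifeoma, Ebele.
Ifeoma is living and takes 3/40.
Ebele is living and takes 3/40.
Zainab is living and takes 3/20.
Lanre predeceased; the 3/20 allotted to Lanre's branch passes to Lanre's issue by representation.
The 3/20 is divided into 3 equal shares of 1/20 among Dayo, Bankole, Jide.
Dayo is living and takes 1/20.
Bankole predeceased; the 1/20 allotted to Bankole's branch passes to Bankole's issue by representation.
The 1/20 is divided into 2 equal shares of 1/40 among Kehinde, Obafemi.
Kehinde is living and takes 1/40.
Obafemi is living and takes 1/40.
Jide is living and takes 1/20.
Morounke is living and takes 3/20.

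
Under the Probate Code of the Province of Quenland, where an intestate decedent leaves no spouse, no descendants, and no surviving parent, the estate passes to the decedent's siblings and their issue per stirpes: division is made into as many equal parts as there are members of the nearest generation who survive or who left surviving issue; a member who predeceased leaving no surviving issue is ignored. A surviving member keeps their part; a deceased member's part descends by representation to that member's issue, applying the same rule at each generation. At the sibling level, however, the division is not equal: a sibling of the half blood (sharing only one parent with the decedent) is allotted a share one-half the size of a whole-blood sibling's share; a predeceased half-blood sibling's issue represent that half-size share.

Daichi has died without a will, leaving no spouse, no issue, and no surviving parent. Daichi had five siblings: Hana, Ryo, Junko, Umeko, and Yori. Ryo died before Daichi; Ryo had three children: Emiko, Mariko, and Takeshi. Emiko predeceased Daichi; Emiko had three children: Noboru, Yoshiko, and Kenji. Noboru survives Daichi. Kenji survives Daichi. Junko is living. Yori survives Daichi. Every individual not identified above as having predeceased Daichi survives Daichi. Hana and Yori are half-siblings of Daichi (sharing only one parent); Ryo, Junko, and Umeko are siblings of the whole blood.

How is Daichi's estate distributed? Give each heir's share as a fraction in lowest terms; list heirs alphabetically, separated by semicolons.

Hana 1/8; Junko 1/4; Kenji 1/36; Mariko 1/12; Noboru 1/36; Takeshi 1/12; Umeko 1/4; Yori 1/8; Yoshiko 1/36

No spouse, descendants, or parent survives, so the estate passes to Daichi's siblings per stirpes.
Half-blood siblings count for one-half the weight of whole-blood siblings at the initial division.
Dividing 1 in proportion to weights (total weight 4): Hana (weight 1/2) → 1/8; Ryo (weight 1) → 1/4; Junko (weight 1) → 1/4; Umeko (weight 1) → 1/4; Yori (weight 1/2) → 1/8.
Hana is living and takes 1/8.
Ryo predeceased; the 1/4 allotted to Ryo's branch passes to Ryo's issue by representation.
The 1/4 is divided into 3 equal shares of 1/12 among Emiko, Mariko, Takeshi.
Emiko predeceased; the 1/12 allotted to Emiko's branch passes to Emiko's issue by representation.
The 1/12 is divided into 3 equal shares of 1/36 among Noboru, Yoshiko, Kenji.
Noboru is living and takes 1/36.
Yoshiko is living and takes 1/36.
Kenji is living and takes 1/36.
Mariko is living and takes 1/12.
Takeshi is living and takes 1/12.
Junko is living and takes 1/4.
Umeko is living and takes 1/4.
Yori is living and takes 1/8.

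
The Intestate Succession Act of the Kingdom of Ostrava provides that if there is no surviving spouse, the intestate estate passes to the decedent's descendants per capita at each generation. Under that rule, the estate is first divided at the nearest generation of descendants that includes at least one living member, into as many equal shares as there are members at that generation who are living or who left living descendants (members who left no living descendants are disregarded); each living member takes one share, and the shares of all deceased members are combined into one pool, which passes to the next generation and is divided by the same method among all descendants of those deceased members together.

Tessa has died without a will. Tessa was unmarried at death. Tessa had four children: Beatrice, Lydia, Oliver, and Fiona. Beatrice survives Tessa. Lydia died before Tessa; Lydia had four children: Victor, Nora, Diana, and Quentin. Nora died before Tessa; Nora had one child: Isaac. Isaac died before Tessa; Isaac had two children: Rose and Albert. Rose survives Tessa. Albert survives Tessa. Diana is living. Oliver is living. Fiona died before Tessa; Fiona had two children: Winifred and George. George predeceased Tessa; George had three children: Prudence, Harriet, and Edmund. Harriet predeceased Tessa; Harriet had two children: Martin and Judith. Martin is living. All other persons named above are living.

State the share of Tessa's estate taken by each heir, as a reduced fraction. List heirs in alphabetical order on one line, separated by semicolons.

There is no surviving spouse, so the entire estate passes to Tessa's descendants per capita at each generation.
At generation 1 (Beatrice, Lydia, Oliver, Fiona) there are 4 shares of (1)/4 = 1/4 each.
Living: Beatrice and Oliver — each takes 1/4.
Deceased: Lydia and Fiona. Their combined 1/2 is pooled and carried to generation 2.
At generation 2 (Victor, Nora, Diana, Quentin, Winifred, George) there are 6 shares of (1/2)/6 = 1/12 each.
Living: Victor, Diana, Quentin, and Winifred — each takes 1/12.
Deceased: Nora and George. Their combined 1/6 is pooled and carried to generation 3.
At generation 3 (Isaac, Prudence, Harriet, Edmund) there are 4 shares of (1/6)/4 = 1/24 each.
Living: Prudence and Edmund — each takes 1/24.
Deceased: Isaac and Harriet. Their combined 1/12 is pooled and carried to generation 4.
At generation 4 (Rose, Albert, Martin, Judith) there are 4 shares of (1/12)/4 = 1/48 each.
Living: Rose, Albert, Martin, and Judith — each takes 1/48.

Albert 1/48; Beatrice 1/4; Diana 1/12; Edmund 1/24; Judith 1/48; Martin 1/48; Oliver 1/4; Prudence 1/24; Quentin 1/12; Rose 1/48; Victor 1/12; Winifred 1/12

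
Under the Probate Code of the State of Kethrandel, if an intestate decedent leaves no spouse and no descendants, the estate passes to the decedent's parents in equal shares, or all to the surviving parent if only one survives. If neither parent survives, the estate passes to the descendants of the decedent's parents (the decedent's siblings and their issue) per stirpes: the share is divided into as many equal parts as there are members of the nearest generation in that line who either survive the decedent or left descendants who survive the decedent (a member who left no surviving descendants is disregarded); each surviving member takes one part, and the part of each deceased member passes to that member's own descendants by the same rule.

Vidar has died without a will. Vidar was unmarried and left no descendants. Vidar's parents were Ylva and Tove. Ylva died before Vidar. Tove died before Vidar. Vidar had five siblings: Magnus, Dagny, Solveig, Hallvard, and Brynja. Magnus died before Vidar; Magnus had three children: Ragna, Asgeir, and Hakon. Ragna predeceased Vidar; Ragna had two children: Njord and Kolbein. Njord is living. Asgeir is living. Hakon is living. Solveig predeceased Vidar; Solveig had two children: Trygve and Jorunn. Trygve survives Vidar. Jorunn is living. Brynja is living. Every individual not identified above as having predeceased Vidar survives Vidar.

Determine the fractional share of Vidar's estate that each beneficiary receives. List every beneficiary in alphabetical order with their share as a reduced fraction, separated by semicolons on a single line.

Asgeir 1/15; Brynja 1/5; Dagny 1/5; Hakon 1/15; Hallvard 1/5; Jorunn 1/10; Kolbein 1/30; Njord 1/30; Trygve 1/10

Neither parent survives and there are no descendants, so the estate passes to Vidar's siblings and their issue per stirpes.
The estate is divided into 5 equal shares of 1/5 among Magnus, Dagny, Solveig, Hallvard, Brynja.
Magnus predeceased; the 1/5 allotted to Magnus's branch passes to Magnus's issue by representation.
The 1/5 is divided into 3 equal shares of 1/15 among Ragna, Asgeir, Hakon.
Ragna predeceased; the 1/15 allotted to Ragna's branch passes to Ragna's issue by representation.
The 1/15 is divided into 2 equal shares of 1/30 among Njord, Kolbein.
Njord is living and takes 1/30.
Kolbein is living and takes 1/30.
Asgeir is living and takes 1/15.
Hakon is living and takes 1/15.
Dagny is living and takes 1/5.
Solveig predeceased; the 1/5 allotted to Solveig's branch passes to Solveig's issue by representation.
The 1/5 is divided into 2 equal shares of 1/10 among Trygve, Jorunn.
Trygve is living and takes 1/10.
Jorunn is living and takes 1/10.
Hallvard is living and takes 1/5.
Brynja is living and takes 1/5.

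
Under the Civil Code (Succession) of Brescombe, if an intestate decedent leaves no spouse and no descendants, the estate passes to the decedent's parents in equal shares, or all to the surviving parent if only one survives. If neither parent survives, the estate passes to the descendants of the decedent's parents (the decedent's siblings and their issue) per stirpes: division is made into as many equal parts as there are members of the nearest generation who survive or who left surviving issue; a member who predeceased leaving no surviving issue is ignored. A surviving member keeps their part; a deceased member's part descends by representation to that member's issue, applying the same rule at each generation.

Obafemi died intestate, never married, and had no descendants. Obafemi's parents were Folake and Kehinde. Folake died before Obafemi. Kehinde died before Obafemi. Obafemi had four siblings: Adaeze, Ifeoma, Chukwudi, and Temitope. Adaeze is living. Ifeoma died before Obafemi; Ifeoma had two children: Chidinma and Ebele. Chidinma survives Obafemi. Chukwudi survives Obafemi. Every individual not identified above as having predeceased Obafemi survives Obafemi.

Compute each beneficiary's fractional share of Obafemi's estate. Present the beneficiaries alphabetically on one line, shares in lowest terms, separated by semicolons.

Adaeze 1/4; Chidinma 1/8; Chukwudi 1/4; Ebele 1/8; Temitope 1/4

Neither parent survives and there are no descendants, so the estate passes to Obafemi's siblings and their issue per stirpes.
The estate is divided into 4 equal shares of 1/4 among Adaeze, Ifeoma, Chukwudi, Temitope.
Adaeze is living and takes 1/4.
Ifeoma predeceased; the 1/4 allotted to Ifeoma's branch passes to Ifeoma's issue by representation.
The 1/4 is divided into 2 equal shares of 1/8 among Chidinma, Ebele.
Chidinma is living and takes 1/8.
Ebele is living and takes 1/8.
Chukwudi is living and takes 1/4.
Temitope is living and takes 1/4.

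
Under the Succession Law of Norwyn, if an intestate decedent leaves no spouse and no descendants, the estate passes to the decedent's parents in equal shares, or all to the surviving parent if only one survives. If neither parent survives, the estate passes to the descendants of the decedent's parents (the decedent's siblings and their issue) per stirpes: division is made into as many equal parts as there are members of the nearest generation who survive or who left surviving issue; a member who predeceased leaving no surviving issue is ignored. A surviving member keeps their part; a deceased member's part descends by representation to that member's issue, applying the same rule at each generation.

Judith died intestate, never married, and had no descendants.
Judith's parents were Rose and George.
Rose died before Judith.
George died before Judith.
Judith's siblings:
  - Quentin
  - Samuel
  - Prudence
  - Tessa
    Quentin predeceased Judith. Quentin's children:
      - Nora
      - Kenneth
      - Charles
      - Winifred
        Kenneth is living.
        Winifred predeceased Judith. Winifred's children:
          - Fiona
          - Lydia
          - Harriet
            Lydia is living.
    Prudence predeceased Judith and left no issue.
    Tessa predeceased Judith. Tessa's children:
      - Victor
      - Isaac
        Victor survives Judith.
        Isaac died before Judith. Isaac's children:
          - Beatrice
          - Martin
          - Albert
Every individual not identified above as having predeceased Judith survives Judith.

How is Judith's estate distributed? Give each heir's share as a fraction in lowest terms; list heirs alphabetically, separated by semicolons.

Neither parent survives and there are no descendants, so the estate passes to Judith's siblings and their issue per stirpes.
Prudence left no surviving issue, so that branch lapses and is disregarded.
The estate is divided into 3 equal shares of 1/3 among Quentin, Samuel, Tessa.
Quentin predeceased; the 1/3 allotted to Quentin's branch passes to Quentin's issue by representation.
The 1/3 is divided into 4 equal shares of 1/12 among Nora, Kenneth, Charles, Winifred.
Nora is living and takes 1/12.
Kenneth is living and takes 1/12.
Charles is living and takes 1/12.
Winifred predeceased; the 1/12 allotted to Winifred's branch passes to Winifred's issue by representation.
The 1/12 is divided into 3 equal shares of 1/36 among Fiona, Lydia, Harriet.
Fiona is living and takes 1/36.
Lydia is living and takes 1/36.
Harriet is living and takes 1/36.
Samuel is living and takes 1/3.
Tessa predeceased; the 1/3 allotted to Tessa's branch passes to Tessa's issue by representation.
The 1/3 is divided into 2 equal shares of 1/6 among Victor, Isaac.
Victor is living and takes 1/6.
Isaac predeceased; the 1/6 allotted to Isaac's branch passes to Isaac's issue by representation.
The 1/6 is divided into 3 equal shares of 1/18 among Beatrice, Martin, Albert.
Beatrice is living and takes 1/18.
Martin is living and takes 1/18.
Albert is living and takes 1/18.

Albert 1/18; Beatrice 1/18; Charles 1/12; Fiona 1/36; Harriet 1/36; Kenneth 1/12; Lydia 1/36; Martin 1/18; Nora 1/12; Samuel 1/3; Victor 1/6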